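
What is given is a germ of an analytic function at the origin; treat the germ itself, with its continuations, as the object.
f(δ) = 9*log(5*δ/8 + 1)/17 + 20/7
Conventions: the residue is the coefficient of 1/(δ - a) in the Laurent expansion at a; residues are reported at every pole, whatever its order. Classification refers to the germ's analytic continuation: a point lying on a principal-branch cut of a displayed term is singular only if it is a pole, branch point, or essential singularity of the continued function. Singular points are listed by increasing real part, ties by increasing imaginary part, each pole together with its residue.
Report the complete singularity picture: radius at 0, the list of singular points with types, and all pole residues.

Radius of convergence at 0: 8/5.
At -8/5: a logarithmic branch point.

Branch term (9/17)*log(1 - δ/(-8/5)): its argument vanishes at δ = -8/5, a logarithmic branch point, modulus 8/5.
The radius of convergence is the smallest modulus among the singular points: 8/5.


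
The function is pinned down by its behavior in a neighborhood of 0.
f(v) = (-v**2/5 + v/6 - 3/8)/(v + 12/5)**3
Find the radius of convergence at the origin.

Denominator factor (v + 12/5)^3: pole of order 3 at -12/5, modulus 12/5.
The radius of convergence is the smallest modulus among the singular points: 12/5.

The radius of convergence is 12/5.


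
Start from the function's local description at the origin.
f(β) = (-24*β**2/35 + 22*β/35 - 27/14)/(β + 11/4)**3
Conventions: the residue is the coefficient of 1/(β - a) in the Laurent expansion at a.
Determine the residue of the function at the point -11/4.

At the order-3 pole -11/4 set g(β) = (β - (-11/4))^3*f(β) = -24*β**2/35 + 22*β/35 - 27/14.
Order-3 pole: residue = g''(a)/2; g''(-11/4) = -48/35, so the residue is -24/35.

The residue is -24/35.


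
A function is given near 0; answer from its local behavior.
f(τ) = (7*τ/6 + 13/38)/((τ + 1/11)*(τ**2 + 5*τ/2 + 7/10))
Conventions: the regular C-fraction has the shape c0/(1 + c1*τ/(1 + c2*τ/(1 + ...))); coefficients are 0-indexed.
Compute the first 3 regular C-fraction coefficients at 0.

The regular C-fraction coefficients are [715/133, 3047/273, -28234/118833].

Taylor coefficients (expand at 0): a_0 = 715/133, a_1 = -167585/2793, a_2 = 4271465/6517.
c0 = a_0 = 715/133. Peel one level at a time: if S = 1 + c*τ/S' with S'(0) = 1, then c is the τ-coefficient of S and S' = c*τ/(S - 1).
S_1 = c0/f = 1 + (3047/273)*τ + (28234/10647)*τ^2 + ...; c1 = 3047/273.
S_2 = c1*τ/(S_1 - 1) = 1 + (-28234/118833)*τ + ...; c2 = -28234/118833.


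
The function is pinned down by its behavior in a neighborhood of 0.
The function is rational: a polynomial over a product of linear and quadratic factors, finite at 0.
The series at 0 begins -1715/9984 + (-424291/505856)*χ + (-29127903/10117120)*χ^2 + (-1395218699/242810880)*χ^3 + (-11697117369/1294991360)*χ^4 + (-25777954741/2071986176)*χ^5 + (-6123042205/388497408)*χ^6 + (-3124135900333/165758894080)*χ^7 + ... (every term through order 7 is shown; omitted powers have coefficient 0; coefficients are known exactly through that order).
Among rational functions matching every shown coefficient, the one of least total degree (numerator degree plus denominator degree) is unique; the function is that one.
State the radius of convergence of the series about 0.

The radius of convergence is 8/7.

No rational of total degree below 5 reproduces all 8 coefficients; solving the [2/3] Pade equations on them gives f(χ) = (8*χ**2/5 + 11*χ/19 + 10/39)/(χ - 8/7)**3, whose expansion matches every shown term.
Denominator factor (χ - 8/7)^3: pole of order 3 at 8/7, modulus 8/7.
The radius of convergence is the smallest modulus among the singular points: 8/7.


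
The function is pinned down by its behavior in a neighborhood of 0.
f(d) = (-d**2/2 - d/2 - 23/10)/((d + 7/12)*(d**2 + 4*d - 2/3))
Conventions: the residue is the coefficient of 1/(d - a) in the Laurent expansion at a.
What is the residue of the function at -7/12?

At the order-1 pole -7/12 set g(d) = (d - (-7/12))*f(d) = (-d**2/2 - d/2 - 23/10)/(d**2 + 4*d - 2/3).
Simple pole: residue = g(a) at a = -7/12, which is 3137/3830.

The residue is 3137/3830.


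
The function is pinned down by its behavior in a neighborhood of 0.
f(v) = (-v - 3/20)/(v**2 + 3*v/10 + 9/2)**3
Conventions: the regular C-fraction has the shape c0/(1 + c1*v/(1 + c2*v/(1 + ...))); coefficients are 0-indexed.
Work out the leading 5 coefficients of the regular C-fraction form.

Taylor coefficients (expand at 0): a_0 = -2/1215, a_1 = -194/18225, a_2 = 296/91125, a_3 = 5524/820125, a_4 = -29006/12301875.
c0 = a_0 = -2/1215. Peel one level at a time: if S = 1 + c*v/S' with S'(0) = 1, then c is the v-coefficient of S and S' = c*v/(S - 1).
S_1 = c0/f = 1 + (-97/15)*v + (9853/225)*v^2 + ...; c1 = -97/15.
S_2 = c1*v/(S_1 - 1) = 1 + (9853/1455)*v + (1536706/2117025)*v^2 + ...; c2 = 9853/1455.
S_3 = c2*v/(S_2 - 1) = 1 + (-1536706/14336115)*v + (-123953383/7281120675)*v^2 + ...; c3 = -1536706/14336115.
S_4 = c3*v/(S_3 - 1) = 1 + (-12023478151/75705821090)*v + ...; c4 = -12023478151/75705821090.

The regular C-fraction coefficients are [-2/1215, -97/15, 9853/1455, -1536706/14336115, -12023478151/75705821090].


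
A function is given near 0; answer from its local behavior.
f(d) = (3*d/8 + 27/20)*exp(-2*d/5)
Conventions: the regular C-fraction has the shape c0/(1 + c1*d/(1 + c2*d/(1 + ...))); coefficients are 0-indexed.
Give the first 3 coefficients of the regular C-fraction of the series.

The regular C-fraction coefficients are [27/20, 11/90, -373/990].

Taylor coefficients (expand at 0): a_0 = 27/20, a_1 = -33/200, a_2 = -21/500.
c0 = a_0 = 27/20. Peel one level at a time: if S = 1 + c*d/S' with S'(0) = 1, then c is the d-coefficient of S and S' = c*d/(S - 1).
S_1 = c0/f = 1 + (11/90)*d + (373/8100)*d^2 + ...; c1 = 11/90.
S_2 = c1*d/(S_1 - 1) = 1 + (-373/990)*d + ...; c2 = -373/990.


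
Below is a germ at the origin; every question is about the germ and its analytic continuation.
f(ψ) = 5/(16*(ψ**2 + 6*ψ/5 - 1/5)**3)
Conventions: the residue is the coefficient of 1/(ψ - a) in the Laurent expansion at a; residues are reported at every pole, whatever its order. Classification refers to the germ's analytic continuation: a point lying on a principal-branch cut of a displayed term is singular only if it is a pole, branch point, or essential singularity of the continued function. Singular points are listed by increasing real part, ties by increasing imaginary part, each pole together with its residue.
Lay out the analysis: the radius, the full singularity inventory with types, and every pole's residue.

Denominator factor (ψ**2 + 6*ψ/5 - 1/5)^3: discriminant 56/25, real irrational roots -3/5 + (1/5)*sqrt(14) and -3/5 - (1/5)*sqrt(14); poles of order 3, moduli -3/5 + (1/5)*sqrt(14) and 3/5 + (1/5)*sqrt(14).
The radius of convergence is the smallest modulus among the singular points: -3/5 + (1/5)*sqrt(14).
The factor ψ**2 + 6*ψ/5 - 1/5 splits as (ψ - a)(ψ - a') with a = -3/5 - (1/5)*sqrt(14), a' = -3/5 + (1/5)*sqrt(14). At the order-3 pole a set g(ψ) = (ψ - a)^3*f(ψ) = [5/16] / (ψ - a')^3.
Order-3 pole: residue = g''(a)/2; g''(-3/5 - (1/5)*sqrt(14)) = -(46875/351232)*sqrt(14), so the residue is -(46875/702464)*sqrt(14).
The factor ψ**2 + 6*ψ/5 - 1/5 splits as (ψ - a)(ψ - a') with a = -3/5 + (1/5)*sqrt(14), a' = -3/5 - (1/5)*sqrt(14). At the order-3 pole a set g(ψ) = (ψ - a)^3*f(ψ) = [5/16] / (ψ - a')^3.
Order-3 pole: residue = g''(a)/2; g''(-3/5 + (1/5)*sqrt(14)) = (46875/351232)*sqrt(14), so the residue is (46875/702464)*sqrt(14).
List the singular points by increasing real part (a conjugate pair: the negative imaginary part first).

Radius of convergence at 0: -3/5 + (1/5)*sqrt(14).
At -3/5 - (1/5)*sqrt(14): a pole of order 3; residue -(46875/702464)*sqrt(14).
At -3/5 + (1/5)*sqrt(14): a pole of order 3; residue (46875/702464)*sqrt(14).


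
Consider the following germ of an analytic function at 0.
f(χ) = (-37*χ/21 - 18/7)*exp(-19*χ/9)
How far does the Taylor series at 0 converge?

The radius of convergence is infinite.

The factor exp(-19*χ/9) is entire and contributes no finite singular point.
The polynomial part has no poles.
No finite singular points: the Taylor series at 0 converges everywhere.


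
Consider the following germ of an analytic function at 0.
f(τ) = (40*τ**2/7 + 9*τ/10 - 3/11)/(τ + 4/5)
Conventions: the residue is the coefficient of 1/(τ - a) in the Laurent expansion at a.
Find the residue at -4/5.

The residue is 5129/1925.

At the order-1 pole -4/5 set g(τ) = (τ - (-4/5))*f(τ) = 40*τ**2/7 + 9*τ/10 - 3/11.
Simple pole: residue = g(a) at a = -4/5, which is 5129/1925.


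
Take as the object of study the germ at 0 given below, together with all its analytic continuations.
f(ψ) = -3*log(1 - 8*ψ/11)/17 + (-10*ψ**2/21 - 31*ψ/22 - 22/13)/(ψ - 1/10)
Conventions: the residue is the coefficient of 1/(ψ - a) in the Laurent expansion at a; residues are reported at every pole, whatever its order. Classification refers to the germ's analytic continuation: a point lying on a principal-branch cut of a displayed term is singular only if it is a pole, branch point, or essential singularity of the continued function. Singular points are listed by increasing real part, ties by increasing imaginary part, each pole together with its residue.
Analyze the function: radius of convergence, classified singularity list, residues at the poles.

Radius of convergence at 0: 1/10.
At 1/10: a pole of order 1; residue -110389/60060.
At 11/8: a logarithmic branch point.

Denominator factor (ψ - 1/10): pole of order 1 at 1/10, modulus 1/10.
Branch term (-3/17)*log(1 - ψ/(11/8)): its argument vanishes at ψ = 11/8, a logarithmic branch point, modulus 11/8.
The radius of convergence is the smallest modulus among the singular points: 1/10.
The branch term is analytic at 1/10 and contributes nothing to the residue; only the rational part matters.
At the order-1 pole 1/10 set g(ψ) = (ψ - (1/10))*(rational part) = -10*ψ**2/21 - 31*ψ/22 - 22/13.
Simple pole: residue = g(a) at a = 1/10, which is -110389/60060.
List the singular points by increasing real part (a conjugate pair: the negative imaginary part first).


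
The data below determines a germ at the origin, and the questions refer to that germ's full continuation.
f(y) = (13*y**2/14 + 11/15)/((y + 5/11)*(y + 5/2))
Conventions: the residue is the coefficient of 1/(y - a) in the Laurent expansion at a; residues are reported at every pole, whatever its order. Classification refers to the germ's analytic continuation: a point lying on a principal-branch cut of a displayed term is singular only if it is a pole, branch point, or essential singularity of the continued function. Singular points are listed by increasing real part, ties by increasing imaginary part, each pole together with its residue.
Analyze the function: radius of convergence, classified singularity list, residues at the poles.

Denominator factor (y + 5/11): pole of order 1 at -5/11, modulus 5/11.
Denominator factor (y + 5/2): pole of order 1 at -5/2, modulus 5/2.
The radius of convergence is the smallest modulus among the singular points: 5/11.
At the order-1 pole -5/2 set g(y) = (y - (-5/2))*f(y) = (13*y**2/14 + 11/15)/(y + 5/11).
Simple pole: residue = g(a) at a = -5/2, which is -60401/18900.
At the order-1 pole -5/11 set g(y) = (y - (-5/11))*f(y) = (13*y**2/14 + 11/15)/(y + 5/2).
Simple pole: residue = g(a) at a = -5/11, which is 23509/51975.
List the singular points by increasing real part (a conjugate pair: the negative imaginary part first).

Radius of convergence at 0: 5/11.
At -5/2: a pole of order 1; residue -60401/18900.
At -5/11: a pole of order 1; residue 23509/51975.


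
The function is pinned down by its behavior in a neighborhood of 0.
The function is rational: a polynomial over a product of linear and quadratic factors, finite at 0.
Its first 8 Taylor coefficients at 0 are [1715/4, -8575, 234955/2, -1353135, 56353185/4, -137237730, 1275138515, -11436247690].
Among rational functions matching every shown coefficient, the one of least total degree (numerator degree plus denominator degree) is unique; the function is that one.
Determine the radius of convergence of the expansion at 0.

No rational of total degree below 4 reproduces all 8 coefficients; solving the [0/4] Pade equations on them gives f(τ) = -5/(4*(τ - 1)*(τ + 1/7)**3), whose expansion matches every shown term.
Denominator factor (τ + 1/7)^3: pole of order 3 at -1/7, modulus 1/7.
Denominator factor (τ - 1): pole of order 1 at 1, modulus 1.
The radius of convergence is the smallest modulus among the singular points: 1/7.

The radius of convergence is 1/7.


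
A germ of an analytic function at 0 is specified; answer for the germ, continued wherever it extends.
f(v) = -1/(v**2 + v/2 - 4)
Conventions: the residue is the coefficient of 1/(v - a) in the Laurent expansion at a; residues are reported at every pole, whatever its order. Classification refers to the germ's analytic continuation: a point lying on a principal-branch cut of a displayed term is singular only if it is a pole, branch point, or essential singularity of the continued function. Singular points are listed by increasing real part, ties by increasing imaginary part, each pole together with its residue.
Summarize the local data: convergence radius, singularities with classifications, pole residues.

Denominator factor (v**2 + v/2 - 4): discriminant 65/4, real irrational roots -1/4 + (1/4)*sqrt(65) and -1/4 - (1/4)*sqrt(65); poles of order 1, moduli -1/4 + (1/4)*sqrt(65) and 1/4 + (1/4)*sqrt(65).
The radius of convergence is the smallest modulus among the singular points: -1/4 + (1/4)*sqrt(65).
The factor v**2 + v/2 - 4 splits as (v - a)(v - a') with a = -1/4 - (1/4)*sqrt(65), a' = -1/4 + (1/4)*sqrt(65). At the order-1 pole a set g(v) = (v - a)*f(v) = [-1] / (v - a').
Simple pole: residue = g(a) at a = -1/4 - (1/4)*sqrt(65), which is (2/65)*sqrt(65).
The factor v**2 + v/2 - 4 splits as (v - a)(v - a') with a = -1/4 + (1/4)*sqrt(65), a' = -1/4 - (1/4)*sqrt(65). At the order-1 pole a set g(v) = (v - a)*f(v) = [-1] / (v - a').
Simple pole: residue = g(a) at a = -1/4 + (1/4)*sqrt(65), which is -(2/65)*sqrt(65).
List the singular points by increasing real part (a conjugate pair: the negative imaginary part first).

Radius of convergence at 0: -1/4 + (1/4)*sqrt(65).
At -1/4 - (1/4)*sqrt(65): a pole of order 1; residue (2/65)*sqrt(65).
At -1/4 + (1/4)*sqrt(65): a pole of order 1; residue -(2/65)*sqrt(65).


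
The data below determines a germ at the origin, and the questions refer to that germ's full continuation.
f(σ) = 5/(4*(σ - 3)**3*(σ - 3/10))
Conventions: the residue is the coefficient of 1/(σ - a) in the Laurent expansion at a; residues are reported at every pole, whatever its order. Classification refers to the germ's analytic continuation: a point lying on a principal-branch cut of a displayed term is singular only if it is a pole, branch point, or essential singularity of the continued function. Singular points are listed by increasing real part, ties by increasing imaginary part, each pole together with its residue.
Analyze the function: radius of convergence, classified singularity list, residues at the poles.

Radius of convergence at 0: 3/10.
At 3/10: a pole of order 1; residue -1250/19683.
At 3: a pole of order 3; residue 1250/19683.

Denominator factor (σ - 3)^3: pole of order 3 at 3, modulus 3.
Denominator factor (σ - 3/10): pole of order 1 at 3/10, modulus 3/10.
The radius of convergence is the smallest modulus among the singular points: 3/10.
At the order-1 pole 3/10 set g(σ) = (σ - (3/10))*f(σ) = 5/(4*(σ - 3)**3).
Simple pole: residue = g(a) at a = 3/10, which is -1250/19683.
At the order-3 pole 3 set g(σ) = (σ - (3))^3*f(σ) = 5/(4*(σ - 3/10)).
Order-3 pole: residue = g''(a)/2; g''(3) = 2500/19683, so the residue is 1250/19683.
List the singular points by increasing real part (a conjugate pair: the negative imaginary part first).


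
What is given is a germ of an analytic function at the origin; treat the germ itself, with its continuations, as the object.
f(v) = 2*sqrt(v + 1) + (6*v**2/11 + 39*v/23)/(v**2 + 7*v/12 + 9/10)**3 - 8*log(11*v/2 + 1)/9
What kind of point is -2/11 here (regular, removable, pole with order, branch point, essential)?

The point is a logarithmic branch point.

The term (-8/9)*log(1 - v/(-2/11)) has argument 1 - -2/11/(-2/11) = 0 at -2/11: a logarithmic (infinitely-sheeted) branch point; the remaining terms are analytic or single-valued there.


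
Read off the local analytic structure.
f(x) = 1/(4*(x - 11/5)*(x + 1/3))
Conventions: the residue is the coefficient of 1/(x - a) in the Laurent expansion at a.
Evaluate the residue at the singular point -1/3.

The residue is -15/152.

At the order-1 pole -1/3 set g(x) = (x - (-1/3))*f(x) = 1/(4*(x - 11/5)).
Simple pole: residue = g(a) at a = -1/3, which is -15/152.


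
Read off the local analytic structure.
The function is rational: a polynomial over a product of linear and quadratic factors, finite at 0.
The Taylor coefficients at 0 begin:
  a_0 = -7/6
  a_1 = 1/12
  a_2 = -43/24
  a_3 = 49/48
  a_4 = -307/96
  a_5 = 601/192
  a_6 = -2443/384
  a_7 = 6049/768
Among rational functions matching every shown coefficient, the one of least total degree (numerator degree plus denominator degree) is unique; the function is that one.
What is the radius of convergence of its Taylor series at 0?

The radius of convergence is 2/3.

No rational of total degree below 3 reproduces all 8 coefficients; solving the [1/2] Pade equations on them gives f(τ) = (τ/3 + 7/9)/((τ - 1)*(τ + 2/3)), whose expansion matches every shown term.
Denominator factor (τ + 2/3): pole of order 1 at -2/3, modulus 2/3.
Denominator factor (τ - 1): pole of order 1 at 1, modulus 1.
The radius of convergence is the smallest modulus among the singular points: 2/3.


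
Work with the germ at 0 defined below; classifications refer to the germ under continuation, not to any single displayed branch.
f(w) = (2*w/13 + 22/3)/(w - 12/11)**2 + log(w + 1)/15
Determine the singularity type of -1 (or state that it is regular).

The term (1/15)*log(1 - w/(-1)) has argument 1 - -1/(-1) = 0 at -1: a logarithmic (infinitely-sheeted) branch point; the remaining terms are analytic or single-valued there.

The point is a logarithmic branch point.


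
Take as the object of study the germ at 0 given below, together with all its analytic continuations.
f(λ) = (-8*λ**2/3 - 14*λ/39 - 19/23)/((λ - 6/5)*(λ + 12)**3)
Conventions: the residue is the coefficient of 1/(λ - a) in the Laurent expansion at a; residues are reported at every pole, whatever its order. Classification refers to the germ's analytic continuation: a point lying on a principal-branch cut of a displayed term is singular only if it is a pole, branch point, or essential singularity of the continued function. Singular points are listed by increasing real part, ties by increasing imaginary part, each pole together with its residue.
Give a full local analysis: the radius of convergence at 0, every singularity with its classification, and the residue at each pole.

Denominator factor (λ - 6/5): pole of order 1 at 6/5, modulus 6/5.
Denominator factor (λ + 12)^3: pole of order 3 at -12, modulus 12.
The radius of convergence is the smallest modulus among the singular points: 6/5.
At the order-3 pole -12 set g(λ) = (λ - (-12))^3*f(λ) = (-8*λ**2/3 - 14*λ/39 - 19/23)/(λ - 6/5).
Order-3 pole: residue = g''(a)/2; g''(-12) = 190495/42980652, so the residue is 190495/85961304.
At the order-1 pole 6/5 set g(λ) = (λ - (6/5))*f(λ) = (-8*λ**2/3 - 14*λ/39 - 19/23)/(λ + 12)**3.
Simple pole: residue = g(a) at a = 6/5, which is -190495/85961304.
List the singular points by increasing real part (a conjugate pair: the negative imaginary part first).

Radius of convergence at 0: 6/5.
At -12: a pole of order 3; residue 190495/85961304.
At 6/5: a pole of order 1; residue -190495/85961304.


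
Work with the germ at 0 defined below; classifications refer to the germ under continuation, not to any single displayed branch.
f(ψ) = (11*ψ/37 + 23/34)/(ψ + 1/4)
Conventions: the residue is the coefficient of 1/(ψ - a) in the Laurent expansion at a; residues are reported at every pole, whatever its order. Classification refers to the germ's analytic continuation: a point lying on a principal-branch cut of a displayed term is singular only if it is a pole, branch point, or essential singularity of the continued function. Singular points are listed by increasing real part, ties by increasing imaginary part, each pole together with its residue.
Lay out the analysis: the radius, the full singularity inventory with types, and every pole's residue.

Denominator factor (ψ + 1/4): pole of order 1 at -1/4, modulus 1/4.
The radius of convergence is the smallest modulus among the singular points: 1/4.
At the order-1 pole -1/4 set g(ψ) = (ψ - (-1/4))*f(ψ) = 11*ψ/37 + 23/34.
Simple pole: residue = g(a) at a = -1/4, which is 1515/2516.

Radius of convergence at 0: 1/4.
At -1/4: a pole of order 1; residue 1515/2516.


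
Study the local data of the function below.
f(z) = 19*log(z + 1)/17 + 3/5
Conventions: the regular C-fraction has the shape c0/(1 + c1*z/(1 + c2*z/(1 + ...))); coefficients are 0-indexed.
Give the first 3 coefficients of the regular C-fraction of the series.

Taylor coefficients (expand at 0): a_0 = 3/5, a_1 = 19/17, a_2 = -19/34.
c0 = a_0 = 3/5. Peel one level at a time: if S = 1 + c*z/S' with S'(0) = 1, then c is the z-coefficient of S and S' = c*z/(S - 1).
S_1 = c0/f = 1 + (-95/51)*z + (22895/5202)*z^2 + ...; c1 = -95/51.
S_2 = c1*z/(S_1 - 1) = 1 + (241/102)*z + ...; c2 = 241/102.

The regular C-fraction coefficients are [3/5, -95/51, 241/102].


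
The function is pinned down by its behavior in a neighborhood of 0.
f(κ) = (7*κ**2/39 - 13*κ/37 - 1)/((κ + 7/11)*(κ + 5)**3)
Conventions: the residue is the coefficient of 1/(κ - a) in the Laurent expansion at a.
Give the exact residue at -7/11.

The residue is -1351603/159584256.

At the order-1 pole -7/11 set g(κ) = (κ - (-7/11))*f(κ) = (7*κ**2/39 - 13*κ/37 - 1)/(κ + 5)**3.
Simple pole: residue = g(a) at a = -7/11, which is -1351603/159584256.


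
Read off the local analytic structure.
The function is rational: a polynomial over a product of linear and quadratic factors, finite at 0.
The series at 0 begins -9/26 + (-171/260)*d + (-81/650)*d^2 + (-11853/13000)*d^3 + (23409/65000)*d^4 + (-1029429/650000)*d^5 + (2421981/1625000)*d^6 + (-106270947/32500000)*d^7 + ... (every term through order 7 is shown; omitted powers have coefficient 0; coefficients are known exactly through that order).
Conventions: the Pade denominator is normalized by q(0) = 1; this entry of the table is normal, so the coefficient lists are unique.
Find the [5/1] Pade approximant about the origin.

Taylor coefficients needed (read off): a_0 = -9/26, a_1 = -171/260, a_2 = -81/650, a_3 = -11853/13000, a_4 = 23409/65000, a_5 = -1029429/650000, a_6 = 2421981/1625000.
Write the denominator as Q(d) = 1 + q1*d. Requiring Q*f - P = O(d^7) with deg P <= 5 kills the coefficients of d^6..d^6 in Q*f:
  d^6: a_6 + q1*a_5 = 0, i.e. 2421981/1625000 + (-1029429/650000)*q1 = 0.
Solving this linear system: q1 = 59802/63545.
The numerator is Q*f truncated at degree 5: P0 = a_0 = -9/26; P1 = a_1 + q1*a_0 = -49995/50836; P2 = a_2 + q1*a_1 = -9450/12709; P3 = a_3 + q1*a_2 = -104625/101672; P4 = a_4 + q1*a_3 = -50625/101672; P5 = a_5 + q1*a_4 = -253125/203344.

The Pade approximant has numerator coefficients [-9/26, -49995/50836, -9450/12709, -104625/101672, -50625/101672, -253125/203344]; denominator coefficients [1, 59802/63545].


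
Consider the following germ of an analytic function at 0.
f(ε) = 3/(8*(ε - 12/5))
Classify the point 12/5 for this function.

The denominator factor ε - 12/5 vanishes at 12/5 and appears to the power 1; the numerator there equals 3/8, nonzero, and no other factor vanishes.
Hence a pole whose order is the multiplicity, 1.

The point is a pole of order 1.


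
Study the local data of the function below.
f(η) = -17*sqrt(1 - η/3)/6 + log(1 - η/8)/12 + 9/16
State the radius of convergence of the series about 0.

The radius of convergence is 3.

Branch term (-17/6)*sqrt(1 - η/(3)): its argument vanishes at η = 3, a square-root branch point, modulus 3.
Branch term (1/12)*log(1 - η/(8)): its argument vanishes at η = 8, a logarithmic branch point, modulus 8.
The radius of convergence is the smallest modulus among the singular points: 3.


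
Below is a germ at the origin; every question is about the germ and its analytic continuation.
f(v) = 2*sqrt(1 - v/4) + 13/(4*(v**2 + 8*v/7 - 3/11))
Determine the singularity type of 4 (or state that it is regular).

The term (2)*sqrt(1 - v/(4)) has argument 1 - 4/(4) = 0 at 4: a square-root (algebraic, two-sheeted) branch point; the remaining terms are analytic or single-valued there.

The point is an algebraic (square-root) branch point.


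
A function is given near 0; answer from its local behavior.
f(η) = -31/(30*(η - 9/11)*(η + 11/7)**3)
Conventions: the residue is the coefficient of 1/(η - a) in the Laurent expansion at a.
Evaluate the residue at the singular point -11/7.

At the order-3 pole -11/7 set g(η) = (η - (-11/7))^3*f(η) = -31/(30*(η - 9/11)).
Order-3 pole: residue = g''(a)/2; g''(-11/7) = 14152523/93442560, so the residue is 14152523/186885120.

The residue is 14152523/186885120.


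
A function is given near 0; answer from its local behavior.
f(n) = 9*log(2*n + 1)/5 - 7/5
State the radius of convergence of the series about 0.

The radius of convergence is 1/2.

Branch term (9/5)*log(1 - n/(-1/2)): its argument vanishes at n = -1/2, a logarithmic branch point, modulus 1/2.
The radius of convergence is the smallest modulus among the singular points: 1/2.


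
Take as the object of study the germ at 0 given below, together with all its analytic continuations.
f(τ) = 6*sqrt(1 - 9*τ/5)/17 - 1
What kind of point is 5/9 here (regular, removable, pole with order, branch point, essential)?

The point is an algebraic (square-root) branch point.

The term (6/17)*sqrt(1 - τ/(5/9)) has argument 1 - 5/9/(5/9) = 0 at 5/9: a square-root (algebraic, two-sheeted) branch point; the remaining terms are analytic or single-valued there.


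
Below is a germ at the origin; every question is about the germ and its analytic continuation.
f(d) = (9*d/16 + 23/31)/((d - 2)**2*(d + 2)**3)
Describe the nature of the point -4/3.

Denominator factors: d - 2 = -10/3 at d = -4/3; d + 2 = 2/3 at d = -4/3 — none vanishes.
So the germ continues analytically to -4/3.

The point is a regular point.


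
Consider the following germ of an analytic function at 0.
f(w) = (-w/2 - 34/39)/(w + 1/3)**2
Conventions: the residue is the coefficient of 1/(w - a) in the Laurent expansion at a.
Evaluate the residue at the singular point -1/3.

At the order-2 pole -1/3 set g(w) = (w - (-1/3))^2*f(w) = -w/2 - 34/39.
Order-2 pole: residue = g'(a); g'(-1/3) = -1/2, so the residue is -1/2.

The residue is -1/2.


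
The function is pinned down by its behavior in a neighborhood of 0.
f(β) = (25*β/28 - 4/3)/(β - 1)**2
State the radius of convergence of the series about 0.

Denominator factor (β - 1)^2: pole of order 2 at 1, modulus 1.
The radius of convergence is the smallest modulus among the singular points: 1.

The radius of convergence is 1.


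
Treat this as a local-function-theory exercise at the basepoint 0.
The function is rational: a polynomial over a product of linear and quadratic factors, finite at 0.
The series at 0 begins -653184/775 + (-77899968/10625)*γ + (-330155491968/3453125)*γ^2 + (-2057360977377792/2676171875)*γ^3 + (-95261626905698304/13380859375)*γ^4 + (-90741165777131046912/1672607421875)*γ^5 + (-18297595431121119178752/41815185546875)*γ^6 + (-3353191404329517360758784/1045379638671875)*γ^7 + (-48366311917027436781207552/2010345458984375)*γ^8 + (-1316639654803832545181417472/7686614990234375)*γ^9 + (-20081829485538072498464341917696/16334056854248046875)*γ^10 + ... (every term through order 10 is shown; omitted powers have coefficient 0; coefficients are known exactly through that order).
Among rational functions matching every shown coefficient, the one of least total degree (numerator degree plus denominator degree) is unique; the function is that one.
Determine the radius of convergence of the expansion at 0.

No rational of total degree below 9 reproduces all 11 coefficients; solving the [2/7] Pade equations on them gives f(γ) = (-6*γ**2/13 + 29*γ/34 + 21/31)/((γ - 1/6)**3*(γ**2 + 11*γ/5 + 5/12)**2), whose expansion matches every shown term.
Denominator factor (γ - 1/6)^3: pole of order 3 at 1/6, modulus 1/6.
Denominator factor (γ**2 + 11*γ/5 + 5/12)^2: discriminant 238/75, real irrational roots -11/10 + (1/30)*sqrt(714) and -11/10 - (1/30)*sqrt(714); poles of order 2, moduli 11/10 - (1/30)*sqrt(714) and 11/10 + (1/30)*sqrt(714).
The radius of convergence is the smallest modulus among the singular points: 1/6.

The radius of convergence is 1/6.


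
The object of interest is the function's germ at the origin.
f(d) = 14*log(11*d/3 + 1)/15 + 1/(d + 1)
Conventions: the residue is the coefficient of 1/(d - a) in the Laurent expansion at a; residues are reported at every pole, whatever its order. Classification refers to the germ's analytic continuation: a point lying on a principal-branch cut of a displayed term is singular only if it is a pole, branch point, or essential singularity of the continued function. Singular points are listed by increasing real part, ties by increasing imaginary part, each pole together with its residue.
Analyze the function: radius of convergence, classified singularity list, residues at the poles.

Denominator factor (d + 1): pole of order 1 at -1, modulus 1.
Branch term (14/15)*log(1 - d/(-3/11)): its argument vanishes at d = -3/11, a logarithmic branch point, modulus 3/11.
The radius of convergence is the smallest modulus among the singular points: 3/11.
The branch term is analytic at -1 and contributes nothing to the residue; only the rational part matters.
At the order-1 pole -1 set g(d) = (d - (-1))*(rational part) = 1.
Simple pole: residue = g(a) at a = -1, which is 1.
List the singular points by increasing real part (a conjugate pair: the negative imaginary part first).

Radius of convergence at 0: 3/11.
At -1: a pole of order 1; residue 1.
At -3/11: a logarithmic branch point.


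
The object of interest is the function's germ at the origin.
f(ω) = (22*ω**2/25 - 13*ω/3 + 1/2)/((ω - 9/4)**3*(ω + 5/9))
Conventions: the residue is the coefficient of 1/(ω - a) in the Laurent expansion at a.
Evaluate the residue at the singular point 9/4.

The residue is 148320/1030301.

At the order-3 pole 9/4 set g(ω) = (ω - (9/4))^3*f(ω) = (22*ω**2/25 - 13*ω/3 + 1/2)/(ω + 5/9).
Order-3 pole: residue = g''(a)/2; g''(9/4) = 296640/1030301, so the residue is 148320/1030301.


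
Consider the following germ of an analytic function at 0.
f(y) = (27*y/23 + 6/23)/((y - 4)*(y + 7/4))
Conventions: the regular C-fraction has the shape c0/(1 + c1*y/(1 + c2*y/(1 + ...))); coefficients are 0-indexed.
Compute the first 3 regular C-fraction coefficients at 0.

The regular C-fraction coefficients are [-6/161, -117/28, 1045/234].

Taylor coefficients (expand at 0): a_0 = -6/161, a_1 = -351/2254, a_2 = 2823/63112.
c0 = a_0 = -6/161. Peel one level at a time: if S = 1 + c*y/S' with S'(0) = 1, then c is the y-coefficient of S and S' = c*y/(S - 1).
S_1 = c0/f = 1 + (-117/28)*y + (1045/56)*y^2 + ...; c1 = -117/28.
S_2 = c1*y/(S_1 - 1) = 1 + (1045/234)*y + ...; c2 = 1045/234.


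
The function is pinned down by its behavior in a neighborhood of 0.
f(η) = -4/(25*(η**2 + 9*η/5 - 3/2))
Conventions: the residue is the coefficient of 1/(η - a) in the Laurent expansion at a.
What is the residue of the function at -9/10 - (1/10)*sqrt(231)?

The factor η**2 + 9*η/5 - 3/2 splits as (η - a)(η - a') with a = -9/10 - (1/10)*sqrt(231), a' = -9/10 + (1/10)*sqrt(231). At the order-1 pole a set g(η) = (η - a)*f(η) = [-4/25] / (η - a').
Simple pole: residue = g(a) at a = -9/10 - (1/10)*sqrt(231), which is (4/1155)*sqrt(231).

The residue is (4/1155)*sqrt(231).


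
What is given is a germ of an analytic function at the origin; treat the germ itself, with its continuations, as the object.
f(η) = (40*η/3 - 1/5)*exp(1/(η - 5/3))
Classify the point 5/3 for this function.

The exponent 1/(η - (5/3)) has a pole at 5/3, so exp(1/(η - (5/3))) takes every nonzero value near it: an essential singularity (not a pole of any order).

The point is an essential singularity.


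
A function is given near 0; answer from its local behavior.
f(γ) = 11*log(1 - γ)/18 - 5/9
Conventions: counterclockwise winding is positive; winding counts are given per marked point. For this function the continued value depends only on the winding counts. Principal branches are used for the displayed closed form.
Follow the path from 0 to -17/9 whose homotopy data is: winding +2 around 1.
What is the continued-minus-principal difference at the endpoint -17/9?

The rational part is single-valued and drops out of the difference; each branch term changes only by its own monodromy.
(11/18)*log(1 - γ/(1)): each positive loop around 1 adds 2*pi*i to the log, so winding +2 contributes (11/18)*(2)*2*pi*i = (22/9)*pi*i.
Summing the contributions at γ = -17/9 gives (22/9)*pi*i.

Continued minus principal equals (22/9)*pi*i.


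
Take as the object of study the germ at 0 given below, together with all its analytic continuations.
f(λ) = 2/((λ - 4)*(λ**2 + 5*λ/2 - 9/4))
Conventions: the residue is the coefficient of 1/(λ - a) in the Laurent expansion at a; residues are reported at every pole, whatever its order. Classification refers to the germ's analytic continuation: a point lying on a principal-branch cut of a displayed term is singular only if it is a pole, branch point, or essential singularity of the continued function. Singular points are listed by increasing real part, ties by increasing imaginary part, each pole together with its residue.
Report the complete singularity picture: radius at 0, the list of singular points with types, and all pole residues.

Radius of convergence at 0: -5/4 + (1/4)*sqrt(61).
At -5/4 - (1/4)*sqrt(61): a pole of order 1; residue -4/95 + (84/5795)*sqrt(61).
At -5/4 + (1/4)*sqrt(61): a pole of order 1; residue -4/95 - (84/5795)*sqrt(61).
At 4: a pole of order 1; residue 8/95.

Denominator factor (λ**2 + 5*λ/2 - 9/4): discriminant 61/4, real irrational roots -5/4 + (1/4)*sqrt(61) and -5/4 - (1/4)*sqrt(61); poles of order 1, moduli -5/4 + (1/4)*sqrt(61) and 5/4 + (1/4)*sqrt(61).
Denominator factor (λ - 4): pole of order 1 at 4, modulus 4.
The radius of convergence is the smallest modulus among the singular points: -5/4 + (1/4)*sqrt(61).
The factor λ**2 + 5*λ/2 - 9/4 splits as (λ - a)(λ - a') with a = -5/4 - (1/4)*sqrt(61), a' = -5/4 + (1/4)*sqrt(61). At the order-1 pole a set g(λ) = (λ - a)*f(λ) = [2/(λ - 4)] / (λ - a').
Simple pole: residue = g(a) at a = -5/4 - (1/4)*sqrt(61), which is -4/95 + (84/5795)*sqrt(61).
The factor λ**2 + 5*λ/2 - 9/4 splits as (λ - a)(λ - a') with a = -5/4 + (1/4)*sqrt(61), a' = -5/4 - (1/4)*sqrt(61). At the order-1 pole a set g(λ) = (λ - a)*f(λ) = [2/(λ - 4)] / (λ - a').
Simple pole: residue = g(a) at a = -5/4 + (1/4)*sqrt(61), which is -4/95 - (84/5795)*sqrt(61).
At the order-1 pole 4 set g(λ) = (λ - (4))*f(λ) = 2/(λ**2 + 5*λ/2 - 9/4).
Simple pole: residue = g(a) at a = 4, which is 8/95.
List the singular points by increasing real part (a conjugate pair: the negative imaginary part first).


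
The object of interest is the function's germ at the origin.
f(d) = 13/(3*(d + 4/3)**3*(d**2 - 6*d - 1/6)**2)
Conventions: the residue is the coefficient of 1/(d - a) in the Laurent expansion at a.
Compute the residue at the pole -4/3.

The residue is 93759120/895745041.

At the order-3 pole -4/3 set g(d) = (d - (-4/3))^3*f(d) = 13/(3*(d**2 - 6*d - 1/6)**2).
Order-3 pole: residue = g''(a)/2; g''(-4/3) = 187518240/895745041, so the residue is 93759120/895745041.


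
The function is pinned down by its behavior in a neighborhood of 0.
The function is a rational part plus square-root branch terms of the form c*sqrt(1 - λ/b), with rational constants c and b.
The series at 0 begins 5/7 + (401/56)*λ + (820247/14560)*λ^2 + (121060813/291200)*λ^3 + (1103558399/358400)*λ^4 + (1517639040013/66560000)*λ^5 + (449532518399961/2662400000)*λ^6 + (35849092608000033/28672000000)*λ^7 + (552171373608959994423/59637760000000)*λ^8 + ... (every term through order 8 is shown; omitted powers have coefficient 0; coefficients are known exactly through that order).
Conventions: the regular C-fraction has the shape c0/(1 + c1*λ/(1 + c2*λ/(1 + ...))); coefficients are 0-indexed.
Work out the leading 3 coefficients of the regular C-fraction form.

Taylor coefficients (read off): a_0 = 5/7, a_1 = 401/56, a_2 = 820247/14560.
c0 = a_0 = 5/7. Peel one level at a time: if S = 1 + c*λ/S' with S'(0) = 1, then c is the λ-coefficient of S and S' = c*λ/(S - 1).
S_1 = c0/f = 1 + (-401/40)*λ + (449919/20800)*λ^2 + ...; c1 = -401/40.
S_2 = c1*λ/(S_1 - 1) = 1 + (449919/208520)*λ + ...; c2 = 449919/208520.

The regular C-fraction coefficients are [5/7, -401/40, 449919/208520].


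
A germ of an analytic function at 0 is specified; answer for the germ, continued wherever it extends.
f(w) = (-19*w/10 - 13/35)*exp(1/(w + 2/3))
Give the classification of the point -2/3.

The point is an essential singularity.

The exponent 1/(w - (-2/3)) has a pole at -2/3, so exp(1/(w - (-2/3))) takes every nonzero value near it: an essential singularity (not a pole of any order).


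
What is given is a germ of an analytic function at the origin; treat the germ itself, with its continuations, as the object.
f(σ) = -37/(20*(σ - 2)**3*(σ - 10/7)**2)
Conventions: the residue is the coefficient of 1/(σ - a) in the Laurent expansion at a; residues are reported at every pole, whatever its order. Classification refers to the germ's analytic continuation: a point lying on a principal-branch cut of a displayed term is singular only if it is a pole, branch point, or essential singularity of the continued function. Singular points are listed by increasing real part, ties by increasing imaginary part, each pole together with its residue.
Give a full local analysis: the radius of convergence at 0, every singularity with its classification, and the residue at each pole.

Denominator factor (σ - 10/7)^2: pole of order 2 at 10/7, modulus 10/7.
Denominator factor (σ - 2)^3: pole of order 3 at 2, modulus 2.
The radius of convergence is the smallest modulus among the singular points: 10/7.
At the order-2 pole 10/7 set g(σ) = (σ - (10/7))^2*f(σ) = -37/(20*(σ - 2)**3).
Order-2 pole: residue = g'(a); g'(10/7) = 266511/5120, so the residue is 266511/5120.
At the order-3 pole 2 set g(σ) = (σ - (2))^3*f(σ) = -37/(20*(σ - 10/7)**2).
Order-3 pole: residue = g''(a)/2; g''(2) = -266511/2560, so the residue is -266511/5120.
List the singular points by increasing real part (a conjugate pair: the negative imaginary part first).

Radius of convergence at 0: 10/7.
At 10/7: a pole of order 2; residue 266511/5120.
At 2: a pole of order 3; residue -266511/5120.


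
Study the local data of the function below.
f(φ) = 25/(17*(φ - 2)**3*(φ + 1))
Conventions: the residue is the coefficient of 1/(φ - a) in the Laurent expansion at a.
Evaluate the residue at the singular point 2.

At the order-3 pole 2 set g(φ) = (φ - (2))^3*f(φ) = 25/(17*(φ + 1)).
Order-3 pole: residue = g''(a)/2; g''(2) = 50/459, so the residue is 25/459.

The residue is 25/459.


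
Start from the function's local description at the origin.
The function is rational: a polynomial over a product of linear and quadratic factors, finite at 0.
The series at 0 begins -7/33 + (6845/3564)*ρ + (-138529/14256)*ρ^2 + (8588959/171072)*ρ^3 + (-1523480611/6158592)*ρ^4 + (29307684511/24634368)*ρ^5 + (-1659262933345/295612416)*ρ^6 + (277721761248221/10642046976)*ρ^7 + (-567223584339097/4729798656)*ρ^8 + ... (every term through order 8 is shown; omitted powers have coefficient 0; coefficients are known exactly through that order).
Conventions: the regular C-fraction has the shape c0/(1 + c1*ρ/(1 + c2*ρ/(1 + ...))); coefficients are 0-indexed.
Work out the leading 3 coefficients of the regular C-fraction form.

The regular C-fraction coefficients are [-7/33, 6845/756, -5168011/1293705].
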